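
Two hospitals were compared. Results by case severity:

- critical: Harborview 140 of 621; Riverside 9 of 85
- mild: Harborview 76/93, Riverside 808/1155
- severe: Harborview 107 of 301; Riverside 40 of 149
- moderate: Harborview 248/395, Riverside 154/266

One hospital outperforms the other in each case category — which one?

Harborview

Critical: Harborview 140/621 = 22.5%, Riverside 9/85 = 10.6% → Harborview
Mild: Harborview 76/93 = 81.7%, Riverside 808/1155 = 70.0% → Harborview
Severe: Harborview 107/301 = 35.5%, Riverside 40/149 = 26.8% → Harborview
Moderate: Harborview 248/395 = 62.8%, Riverside 154/266 = 57.9% → Harborview
Harborview has the higher rate in all 4 groups.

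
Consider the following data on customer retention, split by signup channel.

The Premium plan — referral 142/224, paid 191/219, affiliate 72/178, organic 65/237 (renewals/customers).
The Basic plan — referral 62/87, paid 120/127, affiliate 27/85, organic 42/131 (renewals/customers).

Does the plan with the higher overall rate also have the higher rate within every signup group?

No

Referral: the Premium plan 142/224 = 63.4%, the Basic plan 62/87 = 71.3% → the Basic plan
Paid: the Premium plan 191/219 = 87.2%, the Basic plan 120/127 = 94.5% → the Basic plan
Affiliate: the Premium plan 72/178 = 40.4%, the Basic plan 27/85 = 31.8% → the Premium plan
Organic: the Premium plan 65/237 = 27.4%, the Basic plan 42/131 = 32.1% → the Basic plan
Overall: the Premium plan 470/858 = 54.8%, the Basic plan 251/430 = 58.4% → the Basic plan
Neither sweeps: the Premium plan wins 1 of 4 groups, the Basic plan wins 3. The Basic plan wins overall but not every group — no Simpson reversal.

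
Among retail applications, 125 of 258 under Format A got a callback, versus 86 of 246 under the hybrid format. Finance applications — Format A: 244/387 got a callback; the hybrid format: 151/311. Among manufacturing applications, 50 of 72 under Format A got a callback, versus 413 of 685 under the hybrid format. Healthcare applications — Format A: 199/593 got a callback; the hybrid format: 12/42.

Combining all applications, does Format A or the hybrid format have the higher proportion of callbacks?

Retail: Format A 125/258 = 48.4%, the hybrid format 86/246 = 35.0% → Format A
Finance: Format A 244/387 = 63.0%, the hybrid format 151/311 = 48.6% → Format A
Manufacturing: Format A 50/72 = 69.4%, the hybrid format 413/685 = 60.3% → Format A
Healthcare: Format A 199/593 = 33.6%, the hybrid format 12/42 = 28.6% → Format A
Overall: Format A 618/1310 = 47.2%, the hybrid format 662/1284 = 51.6% → the hybrid format
(Format A wins every industry group but the hybrid format wins overall — Format A's applications skew toward the low-rate healthcare group.)

the hybrid format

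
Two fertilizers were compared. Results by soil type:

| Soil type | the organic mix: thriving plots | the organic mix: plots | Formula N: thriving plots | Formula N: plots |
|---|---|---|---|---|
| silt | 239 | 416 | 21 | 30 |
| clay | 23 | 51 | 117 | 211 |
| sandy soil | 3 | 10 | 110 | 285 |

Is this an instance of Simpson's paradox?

Yes

Silt: the organic mix 239/416 = 57.5%, Formula N 21/30 = 70.0% → Formula N
Clay: the organic mix 23/51 = 45.1%, Formula N 117/211 = 55.5% → Formula N
Sandy soil: the organic mix 3/10 = 30.0%, Formula N 110/285 = 38.6% → Formula N
Overall: the organic mix 265/477 = 55.6%, Formula N 248/526 = 47.1% → the organic mix
Formula N wins each soil group but the organic mix wins overall — the comparison reverses. Formula N's plots skew toward sandy soil, which has a lower base rate.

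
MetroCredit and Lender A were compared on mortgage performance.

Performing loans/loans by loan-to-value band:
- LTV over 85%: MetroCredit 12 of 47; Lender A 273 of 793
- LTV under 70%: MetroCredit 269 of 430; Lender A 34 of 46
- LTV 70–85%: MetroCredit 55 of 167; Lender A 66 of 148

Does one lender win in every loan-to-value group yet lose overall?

Yes

LTV over 85%: MetroCredit 12/47 = 25.5%, Lender A 273/793 = 34.4% → Lender A
LTV under 70%: MetroCredit 269/430 = 62.6%, Lender A 34/46 = 73.9% → Lender A
LTV 70–85%: MetroCredit 55/167 = 32.9%, Lender A 66/148 = 44.6% → Lender A
Overall: MetroCredit 336/644 = 52.2%, Lender A 373/987 = 37.8% → MetroCredit
Lender A wins each loan-to-value group but MetroCredit wins overall — the comparison reverses. Lender A's loans skew toward LTV over 85%, which has a lower base rate.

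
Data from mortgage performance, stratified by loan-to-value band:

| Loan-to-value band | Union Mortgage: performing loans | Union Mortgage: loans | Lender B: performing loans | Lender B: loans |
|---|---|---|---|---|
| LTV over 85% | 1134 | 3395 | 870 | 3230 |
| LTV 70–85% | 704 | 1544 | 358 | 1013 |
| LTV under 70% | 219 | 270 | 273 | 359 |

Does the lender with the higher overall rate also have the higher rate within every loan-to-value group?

LTV over 85%: Union Mortgage 1134/3395 = 33.4%, Lender B 870/3230 = 26.9% → Union Mortgage
LTV 70–85%: Union Mortgage 704/1544 = 45.6%, Lender B 358/1013 = 35.3% → Union Mortgage
LTV under 70%: Union Mortgage 219/270 = 81.1%, Lender B 273/359 = 76.0% → Union Mortgage
Overall: Union Mortgage 2057/5209 = 39.5%, Lender B 1501/4602 = 32.6% → Union Mortgage
Union Mortgage wins overall and in every loan-to-value group — no reversal.

Yes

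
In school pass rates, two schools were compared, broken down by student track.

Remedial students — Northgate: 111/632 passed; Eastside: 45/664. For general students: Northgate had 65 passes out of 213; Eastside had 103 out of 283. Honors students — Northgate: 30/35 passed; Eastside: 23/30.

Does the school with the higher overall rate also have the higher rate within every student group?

Remedial: Northgate 111/632 = 17.6%, Eastside 45/664 = 6.8% → Northgate
General: Northgate 65/213 = 30.5%, Eastside 103/283 = 36.4% → Eastside
Honors: Northgate 30/35 = 85.7%, Eastside 23/30 = 76.7% → Northgate
Overall: Northgate 206/880 = 23.4%, Eastside 171/977 = 17.5% → Northgate
Neither sweeps: Northgate wins 2 of 3 groups, Eastside wins 1. Northgate wins overall but not every group — no Simpson reversal.

No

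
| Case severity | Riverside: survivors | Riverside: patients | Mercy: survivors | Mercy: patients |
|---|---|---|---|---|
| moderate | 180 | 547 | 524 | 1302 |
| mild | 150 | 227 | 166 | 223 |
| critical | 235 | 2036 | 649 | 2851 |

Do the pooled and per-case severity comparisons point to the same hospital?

Yes

Moderate: Riverside 180/547 = 32.9%, Mercy 524/1302 = 40.2% → Mercy
Mild: Riverside 150/227 = 66.1%, Mercy 166/223 = 74.4% → Mercy
Critical: Riverside 235/2036 = 11.5%, Mercy 649/2851 = 22.8% → Mercy
Overall: Riverside 565/2810 = 20.1%, Mercy 1339/4376 = 30.6% → Mercy
Mercy wins overall and in every case group — no reversal.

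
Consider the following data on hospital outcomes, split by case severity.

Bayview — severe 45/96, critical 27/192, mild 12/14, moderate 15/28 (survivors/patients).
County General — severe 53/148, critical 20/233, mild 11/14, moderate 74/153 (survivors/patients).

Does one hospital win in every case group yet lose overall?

No

Severe: Bayview 45/96 = 46.9%, County General 53/148 = 35.8% → Bayview
Critical: Bayview 27/192 = 14.1%, County General 20/233 = 8.6% → Bayview
Mild: Bayview 12/14 = 85.7%, County General 11/14 = 78.6% → Bayview
Moderate: Bayview 15/28 = 53.6%, County General 74/153 = 48.4% → Bayview
Overall: Bayview 99/330 = 30.0%, County General 158/548 = 28.8% → Bayview
Bayview wins overall and in every case group — no reversal.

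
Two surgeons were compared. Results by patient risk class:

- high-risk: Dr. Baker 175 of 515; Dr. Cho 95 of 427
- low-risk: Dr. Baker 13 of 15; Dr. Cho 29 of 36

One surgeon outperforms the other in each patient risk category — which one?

High-risk: Dr. Baker 175/515 = 34.0%, Dr. Cho 95/427 = 22.2% → Dr. Baker
Low-risk: Dr. Baker 13/15 = 86.7%, Dr. Cho 29/36 = 80.6% → Dr. Baker
Dr. Baker has the higher rate in both groups.

Dr. Baker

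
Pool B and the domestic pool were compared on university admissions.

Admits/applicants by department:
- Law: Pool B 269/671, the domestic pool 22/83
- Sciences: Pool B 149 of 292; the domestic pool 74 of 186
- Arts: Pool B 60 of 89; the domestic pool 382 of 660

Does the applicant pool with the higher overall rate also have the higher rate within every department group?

No

Law: Pool B 269/671 = 40.1%, the domestic pool 22/83 = 26.5% → Pool B
Sciences: Pool B 149/292 = 51.0%, the domestic pool 74/186 = 39.8% → Pool B
Arts: Pool B 60/89 = 67.4%, the domestic pool 382/660 = 57.9% → Pool B
Overall: Pool B 478/1052 = 45.4%, the domestic pool 478/929 = 51.5% → the domestic pool
Pool B wins each department group but the domestic pool wins overall — the comparison reverses. Pool B's applicants skew toward Law, which has a lower base rate.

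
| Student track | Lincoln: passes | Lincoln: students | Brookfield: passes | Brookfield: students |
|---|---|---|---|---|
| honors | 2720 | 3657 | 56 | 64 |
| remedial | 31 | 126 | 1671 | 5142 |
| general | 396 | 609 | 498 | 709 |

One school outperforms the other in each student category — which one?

Brookfield

Honors: Lincoln 2720/3657 = 74.4%, Brookfield 56/64 = 87.5% → Brookfield
Remedial: Lincoln 31/126 = 24.6%, Brookfield 1671/5142 = 32.5% → Brookfield
General: Lincoln 396/609 = 65.0%, Brookfield 498/709 = 70.2% → Brookfield
Brookfield has the higher rate in all 3 groups.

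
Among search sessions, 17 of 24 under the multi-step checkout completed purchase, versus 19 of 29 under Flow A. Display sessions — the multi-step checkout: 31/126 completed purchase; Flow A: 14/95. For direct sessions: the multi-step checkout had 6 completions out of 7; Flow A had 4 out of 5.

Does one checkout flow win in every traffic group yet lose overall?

No

Search: the multi-step checkout 17/24 = 70.8%, Flow A 19/29 = 65.5% → the multi-step checkout
Display: the multi-step checkout 31/126 = 24.6%, Flow A 14/95 = 14.7% → the multi-step checkout
Direct: the multi-step checkout 6/7 = 85.7%, Flow A 4/5 = 80.0% → the multi-step checkout
Overall: the multi-step checkout 54/157 = 34.4%, Flow A 37/129 = 28.7% → the multi-step checkout
The multi-step checkout wins overall and in every traffic group — no reversal.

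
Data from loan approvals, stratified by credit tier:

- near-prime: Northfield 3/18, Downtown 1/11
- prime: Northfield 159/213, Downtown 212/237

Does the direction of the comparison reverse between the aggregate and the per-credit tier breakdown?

No

Near-prime: Northfield 3/18 = 16.7%, Downtown 1/11 = 9.1% → Northfield
Prime: Northfield 159/213 = 74.6%, Downtown 212/237 = 89.5% → Downtown
Overall: Northfield 162/231 = 70.1%, Downtown 213/248 = 85.9% → Downtown
Neither sweeps: Northfield wins 1 of 2 groups, Downtown wins 1. Downtown wins overall but not every group — no Simpson reversal.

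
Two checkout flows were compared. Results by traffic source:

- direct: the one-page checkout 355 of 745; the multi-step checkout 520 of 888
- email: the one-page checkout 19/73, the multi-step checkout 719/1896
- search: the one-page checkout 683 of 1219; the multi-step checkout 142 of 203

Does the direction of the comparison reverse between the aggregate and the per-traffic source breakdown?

Direct: the one-page checkout 355/745 = 47.7%, the multi-step checkout 520/888 = 58.6% → the multi-step checkout
Email: the one-page checkout 19/73 = 26.0%, the multi-step checkout 719/1896 = 37.9% → the multi-step checkout
Search: the one-page checkout 683/1219 = 56.0%, the multi-step checkout 142/203 = 70.0% → the multi-step checkout
Overall: the one-page checkout 1057/2037 = 51.9%, the multi-step checkout 1381/2987 = 46.2% → the one-page checkout
The multi-step checkout wins each traffic group but the one-page checkout wins overall — the comparison reverses. The multi-step checkout's sessions skew toward email, which has a lower base rate.

Yes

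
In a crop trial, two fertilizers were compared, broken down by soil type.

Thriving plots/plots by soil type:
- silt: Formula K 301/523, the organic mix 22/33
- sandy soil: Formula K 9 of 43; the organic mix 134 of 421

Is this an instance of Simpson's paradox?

Yes

Silt: Formula K 301/523 = 57.6%, the organic mix 22/33 = 66.7% → the organic mix
Sandy soil: Formula K 9/43 = 20.9%, the organic mix 134/421 = 31.8% → the organic mix
Overall: Formula K 310/566 = 54.8%, the organic mix 156/454 = 34.4% → Formula K
The organic mix wins each soil group but Formula K wins overall — the comparison reverses. The organic mix's plots skew toward sandy soil, which has a lower base rate.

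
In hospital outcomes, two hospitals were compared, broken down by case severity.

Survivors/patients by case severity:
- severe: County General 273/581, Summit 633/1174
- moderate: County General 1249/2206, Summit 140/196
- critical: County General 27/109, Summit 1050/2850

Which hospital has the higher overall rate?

Severe: County General 273/581 = 47.0%, Summit 633/1174 = 53.9% → Summit
Moderate: County General 1249/2206 = 56.6%, Summit 140/196 = 71.4% → Summit
Critical: County General 27/109 = 24.8%, Summit 1050/2850 = 36.8% → Summit
Overall: County General 1549/2896 = 53.5%, Summit 1823/4220 = 43.2% → County General
(Summit wins every case group but County General wins overall — Summit's patients skew toward the low-rate critical group.)

County General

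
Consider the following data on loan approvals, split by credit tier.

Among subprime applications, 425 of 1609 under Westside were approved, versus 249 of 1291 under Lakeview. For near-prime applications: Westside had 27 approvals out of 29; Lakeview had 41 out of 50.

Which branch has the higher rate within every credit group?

Westside

Subprime: Westside 425/1609 = 26.4%, Lakeview 249/1291 = 19.3% → Westside
Near-prime: Westside 27/29 = 93.1%, Lakeview 41/50 = 82.0% → Westside
Westside has the higher rate in both groups.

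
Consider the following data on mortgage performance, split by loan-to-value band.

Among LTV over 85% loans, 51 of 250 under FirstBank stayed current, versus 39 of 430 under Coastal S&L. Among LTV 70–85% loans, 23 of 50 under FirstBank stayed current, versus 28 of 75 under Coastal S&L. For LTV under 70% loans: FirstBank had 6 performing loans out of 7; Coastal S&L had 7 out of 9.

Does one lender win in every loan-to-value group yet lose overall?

LTV over 85%: FirstBank 51/250 = 20.4%, Coastal S&L 39/430 = 9.1% → FirstBank
LTV 70–85%: FirstBank 23/50 = 46.0%, Coastal S&L 28/75 = 37.3% → FirstBank
LTV under 70%: FirstBank 6/7 = 85.7%, Coastal S&L 7/9 = 77.8% → FirstBank
Overall: FirstBank 80/307 = 26.1%, Coastal S&L 74/514 = 14.4% → FirstBank
FirstBank wins overall and in every loan-to-value group — no reversal.

No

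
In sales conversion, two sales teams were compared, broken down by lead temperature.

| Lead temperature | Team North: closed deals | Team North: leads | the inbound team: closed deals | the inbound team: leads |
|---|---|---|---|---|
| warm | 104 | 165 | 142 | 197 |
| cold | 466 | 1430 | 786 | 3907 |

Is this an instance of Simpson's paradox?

Warm: Team North 104/165 = 63.0%, the inbound team 142/197 = 72.1% → the inbound team
Cold: Team North 466/1430 = 32.6%, the inbound team 786/3907 = 20.1% → Team North
Overall: Team North 570/1595 = 35.7%, the inbound team 928/4104 = 22.6% → Team North
Neither sweeps: Team North wins 1 of 2 groups, the inbound team wins 1. Team North wins overall but not every group — no Simpson reversal.

No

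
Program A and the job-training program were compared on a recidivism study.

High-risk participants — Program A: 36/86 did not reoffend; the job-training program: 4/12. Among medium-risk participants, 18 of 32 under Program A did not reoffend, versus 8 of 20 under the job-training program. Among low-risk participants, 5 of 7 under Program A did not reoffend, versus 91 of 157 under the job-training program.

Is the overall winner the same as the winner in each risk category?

High-risk: Program A 36/86 = 41.9%, the job-training program 4/12 = 33.3% → Program A
Medium-risk: Program A 18/32 = 56.2%, the job-training program 8/20 = 40.0% → Program A
Low-risk: Program A 5/7 = 71.4%, the job-training program 91/157 = 58.0% → Program A
Overall: Program A 59/125 = 47.2%, the job-training program 103/189 = 54.5% → the job-training program
Program A wins each risk group but the job-training program wins overall — the comparison reverses. Program A's participants skew toward high-risk, which has a lower base rate.

No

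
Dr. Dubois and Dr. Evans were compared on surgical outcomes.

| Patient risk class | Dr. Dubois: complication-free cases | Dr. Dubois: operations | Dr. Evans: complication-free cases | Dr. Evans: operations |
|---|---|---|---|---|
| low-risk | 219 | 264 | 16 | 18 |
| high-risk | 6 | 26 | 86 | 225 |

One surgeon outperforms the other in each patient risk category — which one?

Low-risk: Dr. Dubois 219/264 = 83.0%, Dr. Evans 16/18 = 88.9% → Dr. Evans
High-risk: Dr. Dubois 6/26 = 23.1%, Dr. Evans 86/225 = 38.2% → Dr. Evans
Dr. Evans has the higher rate in both groups.

Dr. Evans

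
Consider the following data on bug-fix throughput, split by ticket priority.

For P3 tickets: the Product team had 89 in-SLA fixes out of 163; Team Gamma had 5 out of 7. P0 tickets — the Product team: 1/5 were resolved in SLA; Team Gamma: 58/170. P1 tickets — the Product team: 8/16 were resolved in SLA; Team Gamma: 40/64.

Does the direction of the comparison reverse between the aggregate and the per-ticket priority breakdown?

Yes

P3: the Product team 89/163 = 54.6%, Team Gamma 5/7 = 71.4% → Team Gamma
P0: the Product team 1/5 = 20.0%, Team Gamma 58/170 = 34.1% → Team Gamma
P1: the Product team 8/16 = 50.0%, Team Gamma 40/64 = 62.5% → Team Gamma
Overall: the Product team 98/184 = 53.3%, Team Gamma 103/241 = 42.7% → the Product team
Team Gamma wins each ticket group but the Product team wins overall — the comparison reverses. Team Gamma's tickets skew toward P0, which has a lower base rate.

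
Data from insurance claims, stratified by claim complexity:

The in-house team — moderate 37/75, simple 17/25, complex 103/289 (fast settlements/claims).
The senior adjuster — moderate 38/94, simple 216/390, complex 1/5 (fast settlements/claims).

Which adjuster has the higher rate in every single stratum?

the in-house team

Moderate: the in-house team 37/75 = 49.3%, the senior adjuster 38/94 = 40.4% → the in-house team
Simple: the in-house team 17/25 = 68.0%, the senior adjuster 216/390 = 55.4% → the in-house team
Complex: the in-house team 103/289 = 35.6%, the senior adjuster 1/5 = 20.0% → the in-house team
The in-house team has the higher rate in all 3 groups.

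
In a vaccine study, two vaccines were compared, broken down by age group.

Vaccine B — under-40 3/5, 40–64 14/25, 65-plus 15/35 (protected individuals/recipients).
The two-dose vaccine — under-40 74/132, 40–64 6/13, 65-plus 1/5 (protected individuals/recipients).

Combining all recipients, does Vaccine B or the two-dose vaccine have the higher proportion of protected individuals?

the two-dose vaccine

Under-40: Vaccine B 3/5 = 60.0%, the two-dose vaccine 74/132 = 56.1% → Vaccine B
40–64: Vaccine B 14/25 = 56.0%, the two-dose vaccine 6/13 = 46.2% → Vaccine B
65-plus: Vaccine B 15/35 = 42.9%, the two-dose vaccine 1/5 = 20.0% → Vaccine B
Overall: Vaccine B 32/65 = 49.2%, the two-dose vaccine 81/150 = 54.0% → the two-dose vaccine
(Vaccine B wins every age group but the two-dose vaccine wins overall — Vaccine B's recipients skew toward the low-rate 65-plus group.)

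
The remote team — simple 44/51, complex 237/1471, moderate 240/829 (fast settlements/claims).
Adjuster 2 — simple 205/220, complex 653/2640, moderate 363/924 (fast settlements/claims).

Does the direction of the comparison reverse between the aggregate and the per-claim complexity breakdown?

Simple: the remote team 44/51 = 86.3%, Adjuster 2 205/220 = 93.2% → Adjuster 2
Complex: the remote team 237/1471 = 16.1%, Adjuster 2 653/2640 = 24.7% → Adjuster 2
Moderate: the remote team 240/829 = 29.0%, Adjuster 2 363/924 = 39.3% → Adjuster 2
Overall: the remote team 521/2351 = 22.2%, Adjuster 2 1221/3784 = 32.3% → Adjuster 2
Adjuster 2 wins overall and in every claim group — no reversal.

No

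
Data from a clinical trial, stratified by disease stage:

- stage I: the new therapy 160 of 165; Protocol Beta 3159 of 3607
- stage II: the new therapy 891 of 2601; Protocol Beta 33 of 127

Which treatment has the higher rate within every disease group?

the new therapy

Stage I: the new therapy 160/165 = 97.0%, Protocol Beta 3159/3607 = 87.6% → the new therapy
Stage II: the new therapy 891/2601 = 34.3%, Protocol Beta 33/127 = 26.0% → the new therapy
The new therapy has the higher rate in both groups.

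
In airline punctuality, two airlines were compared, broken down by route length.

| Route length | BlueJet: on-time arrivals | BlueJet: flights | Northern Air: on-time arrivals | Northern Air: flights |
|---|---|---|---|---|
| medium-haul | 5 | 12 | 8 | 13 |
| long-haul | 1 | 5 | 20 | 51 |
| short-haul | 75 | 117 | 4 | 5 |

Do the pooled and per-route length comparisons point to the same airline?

Medium-haul: BlueJet 5/12 = 41.7%, Northern Air 8/13 = 61.5% → Northern Air
Long-haul: BlueJet 1/5 = 20.0%, Northern Air 20/51 = 39.2% → Northern Air
Short-haul: BlueJet 75/117 = 64.1%, Northern Air 4/5 = 80.0% → Northern Air
Overall: BlueJet 81/134 = 60.4%, Northern Air 32/69 = 46.4% → BlueJet
Northern Air wins each route group but BlueJet wins overall — the comparison reverses. Northern Air's flights skew toward long-haul, which has a lower base rate.

No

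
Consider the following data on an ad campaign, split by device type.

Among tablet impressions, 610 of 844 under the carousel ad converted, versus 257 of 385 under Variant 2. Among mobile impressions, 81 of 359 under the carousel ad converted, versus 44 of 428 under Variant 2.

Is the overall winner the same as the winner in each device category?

Yes

Tablet: the carousel ad 610/844 = 72.3%, Variant 2 257/385 = 66.8% → the carousel ad
Mobile: the carousel ad 81/359 = 22.6%, Variant 2 44/428 = 10.3% → the carousel ad
Overall: the carousel ad 691/1203 = 57.4%, Variant 2 301/813 = 37.0% → the carousel ad
The carousel ad wins overall and in every device group — no reversal.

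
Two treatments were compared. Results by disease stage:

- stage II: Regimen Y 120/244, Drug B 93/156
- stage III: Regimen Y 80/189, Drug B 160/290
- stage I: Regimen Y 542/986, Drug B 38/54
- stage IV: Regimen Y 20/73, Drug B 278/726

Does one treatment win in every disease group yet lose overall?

Stage II: Regimen Y 120/244 = 49.2%, Drug B 93/156 = 59.6% → Drug B
Stage III: Regimen Y 80/189 = 42.3%, Drug B 160/290 = 55.2% → Drug B
Stage I: Regimen Y 542/986 = 55.0%, Drug B 38/54 = 70.4% → Drug B
Stage IV: Regimen Y 20/73 = 27.4%, Drug B 278/726 = 38.3% → Drug B
Overall: Regimen Y 762/1492 = 51.1%, Drug B 569/1226 = 46.4% → Regimen Y
Drug B wins each disease group but Regimen Y wins overall — the comparison reverses. Drug B's patients skew toward stage IV, which has a lower base rate.

Yes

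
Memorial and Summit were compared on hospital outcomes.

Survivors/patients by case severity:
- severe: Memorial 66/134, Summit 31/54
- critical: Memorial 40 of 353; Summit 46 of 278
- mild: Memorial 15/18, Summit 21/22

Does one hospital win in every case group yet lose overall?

No

Severe: Memorial 66/134 = 49.3%, Summit 31/54 = 57.4% → Summit
Critical: Memorial 40/353 = 11.3%, Summit 46/278 = 16.5% → Summit
Mild: Memorial 15/18 = 83.3%, Summit 21/22 = 95.5% → Summit
Overall: Memorial 121/505 = 24.0%, Summit 98/354 = 27.7% → Summit
Summit wins overall and in every case group — no reversal.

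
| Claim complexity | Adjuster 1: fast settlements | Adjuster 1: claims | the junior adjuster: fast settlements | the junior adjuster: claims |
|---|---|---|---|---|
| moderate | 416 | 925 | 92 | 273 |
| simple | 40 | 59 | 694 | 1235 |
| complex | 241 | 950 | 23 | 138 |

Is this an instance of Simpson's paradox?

Yes

Moderate: Adjuster 1 416/925 = 45.0%, the junior adjuster 92/273 = 33.7% → Adjuster 1
Simple: Adjuster 1 40/59 = 67.8%, the junior adjuster 694/1235 = 56.2% → Adjuster 1
Complex: Adjuster 1 241/950 = 25.4%, the junior adjuster 23/138 = 16.7% → Adjuster 1
Overall: Adjuster 1 697/1934 = 36.0%, the junior adjuster 809/1646 = 49.1% → the junior adjuster
Adjuster 1 wins each claim group but the junior adjuster wins overall — the comparison reverses. Adjuster 1's claims skew toward complex, which has a lower base rate.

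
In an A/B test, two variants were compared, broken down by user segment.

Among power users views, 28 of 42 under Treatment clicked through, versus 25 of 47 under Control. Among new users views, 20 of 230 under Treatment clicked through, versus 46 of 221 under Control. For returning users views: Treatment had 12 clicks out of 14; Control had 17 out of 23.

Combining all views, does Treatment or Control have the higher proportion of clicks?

Control

Power users: Treatment 28/42 = 66.7%, Control 25/47 = 53.2% → Treatment
New users: Treatment 20/230 = 8.7%, Control 46/221 = 20.8% → Control
Returning users: Treatment 12/14 = 85.7%, Control 17/23 = 73.9% → Treatment
Overall: Treatment 60/286 = 21.0%, Control 88/291 = 30.2% → Control
(Neither sweeps every user group, but Control has the higher pooled rate.)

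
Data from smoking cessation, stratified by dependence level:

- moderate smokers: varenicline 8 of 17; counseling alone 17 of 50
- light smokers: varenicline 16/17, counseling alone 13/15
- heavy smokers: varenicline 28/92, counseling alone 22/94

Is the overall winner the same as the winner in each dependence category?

Moderate smokers: varenicline 8/17 = 47.1%, counseling alone 17/50 = 34.0% → varenicline
Light smokers: varenicline 16/17 = 94.1%, counseling alone 13/15 = 86.7% → varenicline
Heavy smokers: varenicline 28/92 = 30.4%, counseling alone 22/94 = 23.4% → varenicline
Overall: varenicline 52/126 = 41.3%, counseling alone 52/159 = 32.7% → varenicline
Varenicline wins overall and in every dependence group — no reversal.

Yes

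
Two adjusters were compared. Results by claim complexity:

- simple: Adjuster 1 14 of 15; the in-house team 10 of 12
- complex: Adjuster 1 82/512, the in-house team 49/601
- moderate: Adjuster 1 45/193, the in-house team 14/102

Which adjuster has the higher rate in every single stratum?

Simple: Adjuster 1 14/15 = 93.3%, the in-house team 10/12 = 83.3% → Adjuster 1
Complex: Adjuster 1 82/512 = 16.0%, the in-house team 49/601 = 8.2% → Adjuster 1
Moderate: Adjuster 1 45/193 = 23.3%, the in-house team 14/102 = 13.7% → Adjuster 1
Adjuster 1 has the higher rate in all 3 groups.

Adjuster 1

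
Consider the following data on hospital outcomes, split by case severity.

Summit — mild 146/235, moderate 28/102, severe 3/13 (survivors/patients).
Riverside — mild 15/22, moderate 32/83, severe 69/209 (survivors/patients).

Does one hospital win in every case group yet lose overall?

Yes

Mild: Summit 146/235 = 62.1%, Riverside 15/22 = 68.2% → Riverside
Moderate: Summit 28/102 = 27.5%, Riverside 32/83 = 38.6% → Riverside
Severe: Summit 3/13 = 23.1%, Riverside 69/209 = 33.0% → Riverside
Overall: Summit 177/350 = 50.6%, Riverside 116/314 = 36.9% → Summit
Riverside wins each case group but Summit wins overall — the comparison reverses. Riverside's patients skew toward severe, which has a lower base rate.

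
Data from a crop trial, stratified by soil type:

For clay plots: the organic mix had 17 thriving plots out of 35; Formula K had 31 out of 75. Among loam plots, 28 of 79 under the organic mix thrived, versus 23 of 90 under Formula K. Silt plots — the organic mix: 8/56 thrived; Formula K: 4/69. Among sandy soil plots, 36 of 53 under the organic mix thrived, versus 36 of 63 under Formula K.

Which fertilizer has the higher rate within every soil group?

Clay: the organic mix 17/35 = 48.6%, Formula K 31/75 = 41.3% → the organic mix
Loam: the organic mix 28/79 = 35.4%, Formula K 23/90 = 25.6% → the organic mix
Silt: the organic mix 8/56 = 14.3%, Formula K 4/69 = 5.8% → the organic mix
Sandy soil: the organic mix 36/53 = 67.9%, Formula K 36/63 = 57.1% → the organic mix
The organic mix has the higher rate in all 4 groups.

the organic mix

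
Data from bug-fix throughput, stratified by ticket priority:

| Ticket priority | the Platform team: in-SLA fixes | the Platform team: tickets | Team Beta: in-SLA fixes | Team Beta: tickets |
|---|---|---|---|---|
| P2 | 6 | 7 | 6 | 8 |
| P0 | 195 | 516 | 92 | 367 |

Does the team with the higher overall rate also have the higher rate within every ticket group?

Yes

P2: the Platform team 6/7 = 85.7%, Team Beta 6/8 = 75.0% → the Platform team
P0: the Platform team 195/516 = 37.8%, Team Beta 92/367 = 25.1% → the Platform team
Overall: the Platform team 201/523 = 38.4%, Team Beta 98/375 = 26.1% → the Platform team
The Platform team wins overall and in every ticket group — no reversal.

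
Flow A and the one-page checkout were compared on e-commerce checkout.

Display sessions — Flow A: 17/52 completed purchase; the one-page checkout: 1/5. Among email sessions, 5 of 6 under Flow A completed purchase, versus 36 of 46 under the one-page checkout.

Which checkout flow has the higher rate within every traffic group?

Display: Flow A 17/52 = 32.7%, the one-page checkout 1/5 = 20.0% → Flow A
Email: Flow A 5/6 = 83.3%, the one-page checkout 36/46 = 78.3% → Flow A
Flow A has the higher rate in both groups.

Flow A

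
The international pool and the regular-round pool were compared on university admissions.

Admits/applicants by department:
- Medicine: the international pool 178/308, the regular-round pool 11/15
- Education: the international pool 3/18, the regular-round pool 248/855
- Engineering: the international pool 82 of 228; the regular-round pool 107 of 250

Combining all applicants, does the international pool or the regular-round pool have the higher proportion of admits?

the international pool

Medicine: the international pool 178/308 = 57.8%, the regular-round pool 11/15 = 73.3% → the regular-round pool
Education: the international pool 3/18 = 16.7%, the regular-round pool 248/855 = 29.0% → the regular-round pool
Engineering: the international pool 82/228 = 36.0%, the regular-round pool 107/250 = 42.8% → the regular-round pool
Overall: the international pool 263/554 = 47.5%, the regular-round pool 366/1120 = 32.7% → the international pool
(The regular-round pool wins every department group but the international pool wins overall — the regular-round pool's applicants skew toward the low-rate Education group.)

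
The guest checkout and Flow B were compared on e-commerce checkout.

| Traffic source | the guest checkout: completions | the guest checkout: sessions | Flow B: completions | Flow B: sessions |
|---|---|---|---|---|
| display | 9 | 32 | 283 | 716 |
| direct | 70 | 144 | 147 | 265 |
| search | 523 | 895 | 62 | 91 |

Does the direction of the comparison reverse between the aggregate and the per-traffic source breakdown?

Yes

Display: the guest checkout 9/32 = 28.1%, Flow B 283/716 = 39.5% → Flow B
Direct: the guest checkout 70/144 = 48.6%, Flow B 147/265 = 55.5% → Flow B
Search: the guest checkout 523/895 = 58.4%, Flow B 62/91 = 68.1% → Flow B
Overall: the guest checkout 602/1071 = 56.2%, Flow B 492/1072 = 45.9% → the guest checkout
Flow B wins each traffic group but the guest checkout wins overall — the comparison reverses. Flow B's sessions skew toward display, which has a lower base rate.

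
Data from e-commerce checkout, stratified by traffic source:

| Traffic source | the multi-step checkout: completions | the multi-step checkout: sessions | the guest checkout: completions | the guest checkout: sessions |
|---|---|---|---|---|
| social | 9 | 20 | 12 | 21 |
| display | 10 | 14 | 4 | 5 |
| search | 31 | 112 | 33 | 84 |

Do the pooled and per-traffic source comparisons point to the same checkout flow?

Social: the multi-step checkout 9/20 = 45.0%, the guest checkout 12/21 = 57.1% → the guest checkout
Display: the multi-step checkout 10/14 = 71.4%, the guest checkout 4/5 = 80.0% → the guest checkout
Search: the multi-step checkout 31/112 = 27.7%, the guest checkout 33/84 = 39.3% → the guest checkout
Overall: the multi-step checkout 50/146 = 34.2%, the guest checkout 49/110 = 44.5% → the guest checkout
The guest checkout wins overall and in every traffic group — no reversal.

Yes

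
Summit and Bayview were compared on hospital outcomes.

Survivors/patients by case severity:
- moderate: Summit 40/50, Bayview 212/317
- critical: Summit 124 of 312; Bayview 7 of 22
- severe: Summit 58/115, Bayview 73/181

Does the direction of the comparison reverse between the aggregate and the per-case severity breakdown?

Yes

Moderate: Summit 40/50 = 80.0%, Bayview 212/317 = 66.9% → Summit
Critical: Summit 124/312 = 39.7%, Bayview 7/22 = 31.8% → Summit
Severe: Summit 58/115 = 50.4%, Bayview 73/181 = 40.3% → Summit
Overall: Summit 222/477 = 46.5%, Bayview 292/520 = 56.2% → Bayview
Summit wins each case group but Bayview wins overall — the comparison reverses. Summit's patients skew toward critical, which has a lower base rate.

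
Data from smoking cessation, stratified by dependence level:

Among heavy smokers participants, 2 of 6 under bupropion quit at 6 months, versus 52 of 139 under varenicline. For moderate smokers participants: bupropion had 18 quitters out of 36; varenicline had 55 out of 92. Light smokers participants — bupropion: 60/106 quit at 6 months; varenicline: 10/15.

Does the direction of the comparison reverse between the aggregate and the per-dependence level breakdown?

Yes

Heavy smokers: bupropion 2/6 = 33.3%, varenicline 52/139 = 37.4% → varenicline
Moderate smokers: bupropion 18/36 = 50.0%, varenicline 55/92 = 59.8% → varenicline
Light smokers: bupropion 60/106 = 56.6%, varenicline 10/15 = 66.7% → varenicline
Overall: bupropion 80/148 = 54.1%, varenicline 117/246 = 47.6% → bupropion
Varenicline wins each dependence group but bupropion wins overall — the comparison reverses. Varenicline's participants skew toward heavy smokers, which has a lower base rate.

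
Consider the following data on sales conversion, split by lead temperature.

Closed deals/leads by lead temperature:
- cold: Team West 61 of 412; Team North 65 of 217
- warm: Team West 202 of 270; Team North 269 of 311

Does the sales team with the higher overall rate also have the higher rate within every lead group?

Yes

Cold: Team West 61/412 = 14.8%, Team North 65/217 = 30.0% → Team North
Warm: Team West 202/270 = 74.8%, Team North 269/311 = 86.5% → Team North
Overall: Team West 263/682 = 38.6%, Team North 334/528 = 63.3% → Team North
Team North wins overall and in every lead group — no reversal.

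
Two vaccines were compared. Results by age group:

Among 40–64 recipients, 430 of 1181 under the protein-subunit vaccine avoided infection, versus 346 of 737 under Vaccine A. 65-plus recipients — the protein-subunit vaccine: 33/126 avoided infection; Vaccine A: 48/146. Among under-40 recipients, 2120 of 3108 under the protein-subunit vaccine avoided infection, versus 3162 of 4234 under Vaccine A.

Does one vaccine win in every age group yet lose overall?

No

40–64: the protein-subunit vaccine 430/1181 = 36.4%, Vaccine A 346/737 = 46.9% → Vaccine A
65-plus: the protein-subunit vaccine 33/126 = 26.2%, Vaccine A 48/146 = 32.9% → Vaccine A
Under-40: the protein-subunit vaccine 2120/3108 = 68.2%, Vaccine A 3162/4234 = 74.7% → Vaccine A
Overall: the protein-subunit vaccine 2583/4415 = 58.5%, Vaccine A 3556/5117 = 69.5% → Vaccine A
Vaccine A wins overall and in every age group — no reversal.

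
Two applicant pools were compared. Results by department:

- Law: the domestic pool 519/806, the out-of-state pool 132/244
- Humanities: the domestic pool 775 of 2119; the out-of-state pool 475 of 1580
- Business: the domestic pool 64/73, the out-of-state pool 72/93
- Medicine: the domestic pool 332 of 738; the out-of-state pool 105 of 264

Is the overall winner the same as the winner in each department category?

Law: the domestic pool 519/806 = 64.4%, the out-of-state pool 132/244 = 54.1% → the domestic pool
Humanities: the domestic pool 775/2119 = 36.6%, the out-of-state pool 475/1580 = 30.1% → the domestic pool
Business: the domestic pool 64/73 = 87.7%, the out-of-state pool 72/93 = 77.4% → the domestic pool
Medicine: the domestic pool 332/738 = 45.0%, the out-of-state pool 105/264 = 39.8% → the domestic pool
Overall: the domestic pool 1690/3736 = 45.2%, the out-of-state pool 784/2181 = 35.9% → the domestic pool
The domestic pool wins overall and in every department group — no reversal.

Yes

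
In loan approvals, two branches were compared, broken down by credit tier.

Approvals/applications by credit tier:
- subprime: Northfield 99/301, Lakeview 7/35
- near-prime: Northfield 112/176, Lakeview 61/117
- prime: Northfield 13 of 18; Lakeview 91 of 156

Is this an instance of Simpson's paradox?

Yes

Subprime: Northfield 99/301 = 32.9%, Lakeview 7/35 = 20.0% → Northfield
Near-prime: Northfield 112/176 = 63.6%, Lakeview 61/117 = 52.1% → Northfield
Prime: Northfield 13/18 = 72.2%, Lakeview 91/156 = 58.3% → Northfield
Overall: Northfield 224/495 = 45.3%, Lakeview 159/308 = 51.6% → Lakeview
Northfield wins each credit group but Lakeview wins overall — the comparison reverses. Northfield's applications skew toward subprime, which has a lower base rate.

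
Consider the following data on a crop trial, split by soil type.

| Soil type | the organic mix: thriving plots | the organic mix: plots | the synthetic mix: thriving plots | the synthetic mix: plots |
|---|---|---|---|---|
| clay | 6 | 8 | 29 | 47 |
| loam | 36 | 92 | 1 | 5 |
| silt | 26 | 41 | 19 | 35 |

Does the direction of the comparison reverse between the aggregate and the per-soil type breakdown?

Clay: the organic mix 6/8 = 75.0%, the synthetic mix 29/47 = 61.7% → the organic mix
Loam: the organic mix 36/92 = 39.1%, the synthetic mix 1/5 = 20.0% → the organic mix
Silt: the organic mix 26/41 = 63.4%, the synthetic mix 19/35 = 54.3% → the organic mix
Overall: the organic mix 68/141 = 48.2%, the synthetic mix 49/87 = 56.3% → the synthetic mix
The organic mix wins each soil group but the synthetic mix wins overall — the comparison reverses. The organic mix's plots skew toward loam, which has a lower base rate.

Yes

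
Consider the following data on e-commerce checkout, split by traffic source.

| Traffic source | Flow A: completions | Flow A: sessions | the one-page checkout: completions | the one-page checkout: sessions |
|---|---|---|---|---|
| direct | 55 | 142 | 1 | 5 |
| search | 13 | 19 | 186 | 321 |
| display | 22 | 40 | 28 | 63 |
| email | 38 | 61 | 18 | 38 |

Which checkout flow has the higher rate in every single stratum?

Direct: Flow A 55/142 = 38.7%, the one-page checkout 1/5 = 20.0% → Flow A
Search: Flow A 13/19 = 68.4%, the one-page checkout 186/321 = 57.9% → Flow A
Display: Flow A 22/40 = 55.0%, the one-page checkout 28/63 = 44.4% → Flow A
Email: Flow A 38/61 = 62.3%, the one-page checkout 18/38 = 47.4% → Flow A
Flow A has the higher rate in all 4 groups.

Flow A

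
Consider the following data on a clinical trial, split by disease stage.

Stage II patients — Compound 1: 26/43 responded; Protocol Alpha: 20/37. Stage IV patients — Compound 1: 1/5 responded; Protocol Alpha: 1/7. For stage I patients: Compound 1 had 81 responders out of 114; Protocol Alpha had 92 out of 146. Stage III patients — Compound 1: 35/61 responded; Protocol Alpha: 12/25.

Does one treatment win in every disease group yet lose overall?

Stage II: Compound 1 26/43 = 60.5%, Protocol Alpha 20/37 = 54.1% → Compound 1
Stage IV: Compound 1 1/5 = 20.0%, Protocol Alpha 1/7 = 14.3% → Compound 1
Stage I: Compound 1 81/114 = 71.1%, Protocol Alpha 92/146 = 63.0% → Compound 1
Stage III: Compound 1 35/61 = 57.4%, Protocol Alpha 12/25 = 48.0% → Compound 1
Overall: Compound 1 143/223 = 64.1%, Protocol Alpha 125/215 = 58.1% → Compound 1
Compound 1 wins overall and in every disease group — no reversal.

No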